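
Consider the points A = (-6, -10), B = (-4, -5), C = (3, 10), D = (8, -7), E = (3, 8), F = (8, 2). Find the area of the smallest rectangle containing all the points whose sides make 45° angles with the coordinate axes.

In coordinates u = x + y, v = x − y the rectangle is axis-aligned; the map (x,y)→(u,v) scales areas by 2.
u-values: -16, -9, 13, 1, 11, 10; range = 13 − (-16) = 29.
v-values: 4, 1, -7, 15, -5, 6; range = 15 − (-7) = 22.
Area = (29 × 22) / 2 = 319.

319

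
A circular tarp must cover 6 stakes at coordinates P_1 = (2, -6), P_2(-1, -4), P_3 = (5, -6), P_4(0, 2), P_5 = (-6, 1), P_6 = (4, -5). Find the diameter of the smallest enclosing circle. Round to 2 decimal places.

13.04

The farthest pair is P_3–P_5 with squared distance 170. The circle on this segment as diameter has centre (-0.5, -2.5) and r² = 170/4 = 42.5.
Check P_1: distance² to centre = 18.5 ≤ 42.5, so it lies inside.
All remaining points lie in this disk, and no smaller disk contains both endpoints, so this is the minimum enclosing circle.
Diameter = 2r = 2√(42.5) ≈ 13.04.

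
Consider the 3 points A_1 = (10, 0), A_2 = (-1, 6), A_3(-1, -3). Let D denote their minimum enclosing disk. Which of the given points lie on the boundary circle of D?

Side lengths²: A_1A_2² = 157, A_1A_3² = 130, A_2A_3² = 81.
Since A_1A_2² = 157 < 130 + 81 = 211, the triangle is acute, so the smallest enclosing circle is the circumcircle.
Circumcentre = (81/22, 1.5), r² = 10205/242.
The points at distance exactly r from the centre are A_1, A_2, A_3 — 3 points.

A_1, A_2, A_3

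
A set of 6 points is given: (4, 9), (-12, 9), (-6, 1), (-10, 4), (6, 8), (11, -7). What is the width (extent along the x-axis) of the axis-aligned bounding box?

23

max x = 11, min x = -12, so width = 23.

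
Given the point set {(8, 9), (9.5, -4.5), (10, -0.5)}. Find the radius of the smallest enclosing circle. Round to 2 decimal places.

Call the three points A, B, C in the order given.
Side lengths²: AB² = 184.5, AC² = 94.25, BC² = 16.25.
Since AB² = 184.5 ≥ 94.25 + 16.25 = 110.5, the angle opposite AB is not acute, so the smallest enclosing circle has AB as diameter.
Centre = midpoint of AB = (8.75, 2.25), r² = 184.5/4 = 46.125.
r = √(46.125) ≈ 6.79.

6.79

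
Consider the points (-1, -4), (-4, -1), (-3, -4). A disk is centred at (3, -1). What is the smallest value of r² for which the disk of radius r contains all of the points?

The required radius is the distance from (3, -1) to the farthest point.
Squared distances: 25, 49, 45.
Maximum is 49, attained at (-4, -1).

49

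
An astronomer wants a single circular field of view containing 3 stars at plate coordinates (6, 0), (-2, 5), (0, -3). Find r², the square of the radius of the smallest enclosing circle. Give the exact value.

7565/324

Call the three points A, B, C in the order given.
Side lengths²: AB² = 89, AC² = 45, BC² = 68.
Since AB² = 89 < 68 + 45 = 113, the triangle is acute, so the smallest enclosing circle is the circumcircle.
Circumcentre = (13/9, 29/18), r² = 7565/324.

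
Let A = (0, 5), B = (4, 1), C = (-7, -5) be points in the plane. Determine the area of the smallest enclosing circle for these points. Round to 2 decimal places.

127.15

Side lengths²: AB² = 32, AC² = 149, BC² = 157.
Since BC² = 157 < 149 + 32 = 181, the triangle is acute, so the smallest enclosing circle is the circumcircle.
Circumcentre = (-69/34, -35/34), r² = 23393/578.
Area = π·r² = π·23393/578 ≈ 127.15.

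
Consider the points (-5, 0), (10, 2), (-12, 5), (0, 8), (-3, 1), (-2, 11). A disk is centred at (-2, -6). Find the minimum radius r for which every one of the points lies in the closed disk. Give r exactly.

17

The required radius is the distance from (-2, -6) to the farthest point.
Squared distances: 45, 208, 221, 200, 50, 289.
Maximum is 289, attained at (-2, 11).
r = √289 = 17.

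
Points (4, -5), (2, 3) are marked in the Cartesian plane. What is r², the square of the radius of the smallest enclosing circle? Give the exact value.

The smallest circle enclosing two points has them as diameter endpoints.
Centre = midpoint = (3, -1); r² = |(4, -5)−(2, 3)|²/4 = 68/4 = 17.

17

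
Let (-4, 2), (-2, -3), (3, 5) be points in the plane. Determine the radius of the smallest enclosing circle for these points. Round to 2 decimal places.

Call the three points A, B, C in the order given.
Side lengths²: AB² = 29, AC² = 58, BC² = 89.
Since BC² = 89 ≥ 58 + 29 = 87, the angle opposite BC is not acute, so the smallest enclosing circle has BC as diameter.
Centre = midpoint of BC = (0.5, 1), r² = 89/4 = 22.25.
r = √(22.25) ≈ 4.72.

4.72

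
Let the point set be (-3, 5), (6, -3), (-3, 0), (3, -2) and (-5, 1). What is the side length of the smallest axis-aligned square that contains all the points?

11

The bounding box has width 11 and height 8.
An axis-aligned square enclosing the set must have side ≥ max(width, height).
So the minimum side is max(11, 8) = 11.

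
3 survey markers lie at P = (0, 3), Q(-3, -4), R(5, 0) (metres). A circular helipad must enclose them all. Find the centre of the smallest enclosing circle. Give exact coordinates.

(8/11, -16/11)

Side lengths²: PQ² = 58, PR² = 34, QR² = 80.
Since QR² = 80 < 58 + 34 = 92, the triangle is acute, so the smallest enclosing circle is the circumcircle.
Circumcentre = (8/11, -16/11), r² = 2465/121.
Centre = (8/11, -16/11).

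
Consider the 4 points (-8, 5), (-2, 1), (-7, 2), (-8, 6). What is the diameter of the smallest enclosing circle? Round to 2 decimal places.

7.81

The minimum enclosing circle of a finite set is fixed by two of the points (as a diameter) or three (as a circumcircle).
The farthest pair is (-2, 1)–(-8, 6) with squared distance 61. The circle on this segment as diameter has centre (-5, 3.5) and r² = 61/4 = 15.25.
Check (-8, 5): distance² to centre = 11.25 ≤ 15.25, so it lies inside.
All remaining points lie in this disk, and no smaller disk contains both endpoints, so this is the minimum enclosing circle.
Diameter = 2r = 2√(15.25) ≈ 7.81.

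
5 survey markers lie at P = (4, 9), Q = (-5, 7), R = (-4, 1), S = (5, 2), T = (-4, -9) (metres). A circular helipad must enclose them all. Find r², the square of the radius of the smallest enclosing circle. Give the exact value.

97

The minimum enclosing circle of a finite set is fixed by two of the points (as a diameter) or three (as a circumcircle).
The farthest pair is P–T with squared distance 388. The circle on this segment as diameter has centre (0, 0) and r² = 388/4 = 97.
Check Q: distance² to centre = 74 ≤ 97, so it lies inside.
All remaining points lie in this disk, and no smaller disk contains both endpoints, so this is the minimum enclosing circle.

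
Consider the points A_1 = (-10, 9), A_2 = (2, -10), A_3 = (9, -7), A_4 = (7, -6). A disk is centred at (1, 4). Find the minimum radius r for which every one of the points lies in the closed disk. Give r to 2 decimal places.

14.04

The required radius is the distance from (1, 4) to the farthest point.
Squared distances: 146, 197, 185, 136.
Maximum is 197, attained at A_2.
r = √197 ≈ 14.04.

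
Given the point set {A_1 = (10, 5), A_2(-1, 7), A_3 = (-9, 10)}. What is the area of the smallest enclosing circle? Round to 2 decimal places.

Side lengths²: A_1A_2² = 125, A_1A_3² = 386, A_2A_3² = 73.
Since A_1A_3² = 386 ≥ 125 + 73 = 198, the angle opposite A_1A_3 is not acute, so the smallest enclosing circle has A_1A_3 as diameter.
Centre = midpoint of A_1A_3 = (0.5, 7.5), r² = 386/4 = 96.5.
Area = π·r² = π·96.5 ≈ 303.16.

303.16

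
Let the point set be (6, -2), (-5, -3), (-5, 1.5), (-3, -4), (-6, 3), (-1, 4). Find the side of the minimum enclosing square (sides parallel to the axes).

12

The bounding box has width 12 and height 8.
An axis-aligned square enclosing the set must have side ≥ max(width, height).
So the minimum side is max(12, 8) = 12.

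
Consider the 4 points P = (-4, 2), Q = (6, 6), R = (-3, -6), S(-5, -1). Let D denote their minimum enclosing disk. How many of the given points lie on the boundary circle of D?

The farthest pair is Q–R with squared distance 225. The circle on this segment as diameter has centre (1.5, 0) and r² = 225/4 = 56.25.
Check P: distance² to centre = 34.25 ≤ 56.25, so it lies inside.
All remaining points lie in this disk, and no smaller disk contains both endpoints, so this is the minimum enclosing circle.
The points at distance exactly r from the centre are Q, R — 2 points.

2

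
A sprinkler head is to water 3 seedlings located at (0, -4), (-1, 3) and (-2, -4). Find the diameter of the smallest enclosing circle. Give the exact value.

50/7

Call the three points A, B, C in the order given.
Side lengths²: AB² = 50, AC² = 4, BC² = 50.
Since BC² = 50 < 50 + 4 = 54, the triangle is acute, so the smallest enclosing circle is the circumcircle.
Circumcentre = (-1, -4/7), r² = 625/49.
Diameter = 2r = 2√(625/49) = 50/7.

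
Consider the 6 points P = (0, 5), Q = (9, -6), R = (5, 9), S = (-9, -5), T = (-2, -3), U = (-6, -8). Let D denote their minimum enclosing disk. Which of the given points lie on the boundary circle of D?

The minimum enclosing circle is determined by three boundary points: Q, R, S.
Their circumcentre is (11/38, -11/38) with r² = 78325/722.
The farthest remaining point U is at distance² 71485/722 ≤ 78325/722.
The points at distance exactly r from the centre are Q, R, S — 3 points.

Q, R, S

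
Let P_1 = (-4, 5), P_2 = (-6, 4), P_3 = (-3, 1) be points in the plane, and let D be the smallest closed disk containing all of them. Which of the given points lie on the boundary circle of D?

P_1, P_2, P_3

Side lengths²: P_1P_2² = 5, P_1P_3² = 17, P_2P_3² = 18.
Since P_2P_3² = 18 < 17 + 5 = 22, the triangle is acute, so the smallest enclosing circle is the circumcircle.
Circumcentre = (-25/6, 17/6), r² = 85/18.
The points at distance exactly r from the centre are P_1, P_2, P_3 — 3 points.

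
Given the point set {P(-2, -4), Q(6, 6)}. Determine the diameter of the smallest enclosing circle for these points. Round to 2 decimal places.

12.81

The smallest circle enclosing two points has them as diameter endpoints.
Centre = midpoint = (2, 1); r² = |PQ|²/4 = 164/4 = 41.
Diameter = 2r = 2√41 ≈ 12.81.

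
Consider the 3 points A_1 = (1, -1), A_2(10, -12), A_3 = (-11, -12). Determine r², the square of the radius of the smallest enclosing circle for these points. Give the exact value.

Side lengths²: A_1A_2² = 202, A_1A_3² = 265, A_2A_3² = 441.
Since A_2A_3² = 441 < 265 + 202 = 467, the triangle is acute, so the smallest enclosing circle is the circumcircle.
Circumcentre = (-0.5, -251/22), r² = 26765/242.

26765/242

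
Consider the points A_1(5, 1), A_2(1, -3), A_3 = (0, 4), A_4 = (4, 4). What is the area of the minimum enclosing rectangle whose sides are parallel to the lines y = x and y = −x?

In coordinates u = x + y, v = x − y the rectangle is axis-aligned; the map (x,y)→(u,v) scales areas by 2.
u-values: 6, -2, 4, 8; range = 8 − (-2) = 10.
v-values: 4, 4, -4, 0; range = 4 − (-4) = 8.
Area = (10 × 8) / 2 = 40.

40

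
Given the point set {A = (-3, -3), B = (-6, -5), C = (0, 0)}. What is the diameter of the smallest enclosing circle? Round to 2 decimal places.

Side lengths²: AB² = 13, AC² = 18, BC² = 61.
Since BC² = 61 ≥ 18 + 13 = 31, the angle opposite BC is not acute, so the smallest enclosing circle has BC as diameter.
Centre = midpoint of BC = (-3, -2.5), r² = 61/4 = 15.25.
Diameter = 2r = 2√(15.25) ≈ 7.81.

7.81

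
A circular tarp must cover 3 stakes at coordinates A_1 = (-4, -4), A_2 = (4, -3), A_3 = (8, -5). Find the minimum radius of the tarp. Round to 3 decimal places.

Side lengths²: A_1A_2² = 65, A_1A_3² = 145, A_2A_3² = 20.
Since A_1A_3² = 145 ≥ 65 + 20 = 85, the angle opposite A_1A_3 is not acute, so the smallest enclosing circle has A_1A_3 as diameter.
Centre = midpoint of A_1A_3 = (2, -4.5), r² = 145/4 = 36.25.
r = √(36.25) ≈ 6.021.

6.021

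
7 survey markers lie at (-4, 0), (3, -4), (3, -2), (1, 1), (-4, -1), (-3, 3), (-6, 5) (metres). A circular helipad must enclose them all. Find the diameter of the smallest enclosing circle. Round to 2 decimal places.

The minimum enclosing circle of a finite set is fixed by two of the points (as a diameter) or three (as a circumcircle).
The farthest pair is (3, -4)–(-6, 5) with squared distance 162. The circle on this segment as diameter has centre (-1.5, 0.5) and r² = 162/4 = 40.5.
Check (-4, 0): distance² to centre = 6.5 ≤ 40.5, so it lies inside.
All remaining points lie in this disk, and no smaller disk contains both endpoints, so this is the minimum enclosing circle.
Diameter = 2r = 2√(40.5) ≈ 12.73.

12.73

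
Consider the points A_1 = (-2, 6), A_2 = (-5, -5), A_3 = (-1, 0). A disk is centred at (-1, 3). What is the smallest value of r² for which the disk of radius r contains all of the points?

The required radius is the distance from (-1, 3) to the farthest point.
Squared distances: 10, 80, 9.
Maximum is 80, attained at A_2.

80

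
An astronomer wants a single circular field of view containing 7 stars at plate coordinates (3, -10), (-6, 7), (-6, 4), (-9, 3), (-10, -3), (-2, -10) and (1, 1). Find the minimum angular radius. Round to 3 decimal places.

The minimum enclosing circle of a finite set is fixed by two of the points (as a diameter) or three (as a circumcircle).
The farthest pair is (3, -10)–(-6, 7) with squared distance 370. The circle on this segment as diameter has centre (-1.5, -1.5) and r² = 370/4 = 92.5.
Check (-6, 4): distance² to centre = 50.5 ≤ 92.5, so it lies inside.
All remaining points lie in this disk, and no smaller disk contains both endpoints, so this is the minimum enclosing circle.
r = √(92.5) ≈ 9.618.

9.618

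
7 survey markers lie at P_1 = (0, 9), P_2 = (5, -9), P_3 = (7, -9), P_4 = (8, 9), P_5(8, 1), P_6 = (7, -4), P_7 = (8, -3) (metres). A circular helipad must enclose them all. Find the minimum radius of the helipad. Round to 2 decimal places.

The minimum enclosing circle of a finite set is fixed by two of the points (as a diameter) or three (as a circumcircle).
The minimum enclosing circle is determined by three boundary points: P_1, P_3, P_4.
Their circumcentre is (4, 7/36) with r² = 121225/1296.
The farthest remaining point P_2 is at distance² 110857/1296 ≤ 121225/1296.
r = √(121225/1296) ≈ 9.67.

9.67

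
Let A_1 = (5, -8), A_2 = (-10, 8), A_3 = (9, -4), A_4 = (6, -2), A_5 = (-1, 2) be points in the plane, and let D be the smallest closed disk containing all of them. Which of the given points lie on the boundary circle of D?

The minimum enclosing circle is determined by three boundary points: A_1, A_2, A_3.
Their circumcentre is (-43/62, 105/62) with r² = 242905/1922.
The farthest remaining point A_4 is at distance² 112333/1922 ≤ 242905/1922.
The points at distance exactly r from the centre are A_1, A_2, A_3 — 3 points.

A_1, A_2, A_3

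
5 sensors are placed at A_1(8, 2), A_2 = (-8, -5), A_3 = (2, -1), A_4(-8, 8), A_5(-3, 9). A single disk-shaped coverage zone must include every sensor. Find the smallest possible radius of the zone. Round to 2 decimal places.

By Welzl's lemma the MEC is supported by two points (diametrically opposite) or three points (on a circumcircle).
The minimum enclosing circle is determined by three boundary points: A_1, A_2, A_4.
Their circumcentre is (-1.3125, 1.5) with r² = 86.97265625.
The farthest remaining point A_5 is at distance² 59.09765625 ≤ 86.97265625.
r = √(86.97265625) ≈ 9.33.

9.33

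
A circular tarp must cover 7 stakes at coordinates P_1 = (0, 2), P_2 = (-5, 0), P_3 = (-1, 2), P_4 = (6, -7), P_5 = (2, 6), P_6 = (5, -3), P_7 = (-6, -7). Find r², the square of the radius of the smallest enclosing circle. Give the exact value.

A smallest enclosing disk is always determined by at most three of the input points on its boundary.
The minimum enclosing circle is determined by three boundary points: P_4, P_5, P_7.
Their circumcentre is (0, -45/26) with r² = 43105/676.
The farthest remaining point P_2 is at distance² 18925/676 ≤ 43105/676.

43105/676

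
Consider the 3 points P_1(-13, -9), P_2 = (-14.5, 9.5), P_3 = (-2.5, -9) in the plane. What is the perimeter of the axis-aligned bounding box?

Width = max x − min x = -2.5 − (-14.5) = 12.
Height = max y − min y = 9.5 − (-9) = 18.5.
Perimeter = 2(12 + 18.5) = 61.

61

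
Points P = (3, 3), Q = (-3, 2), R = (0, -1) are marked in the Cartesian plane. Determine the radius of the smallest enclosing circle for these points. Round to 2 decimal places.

Side lengths²: PQ² = 37, PR² = 25, QR² = 18.
Since PQ² = 37 < 25 + 18 = 43, the triangle is acute, so the smallest enclosing circle is the circumcircle.
Circumcentre = (1/14, 29/14), r² = 925/98.
r = √(925/98) ≈ 3.07.

3.07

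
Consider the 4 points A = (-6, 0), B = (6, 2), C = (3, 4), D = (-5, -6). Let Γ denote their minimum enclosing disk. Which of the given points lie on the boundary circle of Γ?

A, B, D

The farthest pair is B–D with squared distance 185. The circle on this segment as diameter has centre (0.5, -2) and r² = 185/4 = 46.25.
Check A: distance² to centre = 46.25 ≤ 46.25, so it lies inside.
All remaining points lie in this disk, and no smaller disk contains both endpoints, so this is the minimum enclosing circle.
The points at distance exactly r from the centre are A, B, D — 3 points.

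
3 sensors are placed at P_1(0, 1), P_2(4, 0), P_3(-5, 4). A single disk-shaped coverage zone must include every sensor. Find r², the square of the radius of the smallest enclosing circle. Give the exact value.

24.25

Side lengths²: P_1P_2² = 17, P_1P_3² = 34, P_2P_3² = 97.
Since P_2P_3² = 97 ≥ 34 + 17 = 51, the angle opposite P_2P_3 is not acute, so the smallest enclosing circle has P_2P_3 as diameter.
Centre = midpoint of P_2P_3 = (-0.5, 2), r² = 97/4 = 24.25.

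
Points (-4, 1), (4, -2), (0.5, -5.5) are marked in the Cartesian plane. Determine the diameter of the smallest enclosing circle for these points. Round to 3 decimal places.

Call the three points A, B, C in the order given.
Side lengths²: AB² = 73, AC² = 62.5, BC² = 24.5.
Since AB² = 73 < 62.5 + 24.5 = 87, the triangle is acute, so the smallest enclosing circle is the circumcircle.
Circumcentre = (-3/11, -27/22), r² = 9125/484.
Diameter = 2r = 2√(9125/484) ≈ 8.684.

8.684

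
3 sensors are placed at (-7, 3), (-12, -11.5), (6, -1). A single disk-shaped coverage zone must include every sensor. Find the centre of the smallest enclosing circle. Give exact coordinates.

Call the three points A, B, C in the order given.
Side lengths²: AB² = 235.25, AC² = 185, BC² = 434.25.
Since BC² = 434.25 ≥ 235.25 + 185 = 420.25, the angle opposite BC is not acute, so the smallest enclosing circle has BC as diameter.
Centre = midpoint of BC = (-3, -6.25), r² = 434.25/4 = 108.5625.
Centre = (-3, -6.25).

(-3, -6.25)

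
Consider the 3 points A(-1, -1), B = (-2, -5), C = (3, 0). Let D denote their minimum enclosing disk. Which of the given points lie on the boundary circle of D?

Side lengths²: AB² = 17, AC² = 17, BC² = 50.
Since BC² = 50 ≥ 17 + 17 = 34, the angle opposite BC is not acute, so the smallest enclosing circle has BC as diameter.
Centre = midpoint of BC = (0.5, -2.5), r² = 50/4 = 12.5.
The points at distance exactly r from the centre are B, C — 2 points.

B, C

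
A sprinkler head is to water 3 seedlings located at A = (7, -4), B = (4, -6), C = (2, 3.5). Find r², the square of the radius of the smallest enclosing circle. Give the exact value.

23.5625

Side lengths²: AB² = 13, AC² = 81.25, BC² = 94.25.
Since BC² = 94.25 ≥ 81.25 + 13 = 94.25, the angle opposite BC is not acute, so the smallest enclosing circle has BC as diameter.
Centre = midpoint of BC = (3, -1.25), r² = 94.25/4 = 23.5625.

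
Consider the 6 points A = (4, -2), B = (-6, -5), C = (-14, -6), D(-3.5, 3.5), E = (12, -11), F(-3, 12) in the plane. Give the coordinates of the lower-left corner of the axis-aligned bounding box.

(-14, -11)

x-range [-14, 12], y-range [-11, 12].
The lower-left corner is (-14, -11).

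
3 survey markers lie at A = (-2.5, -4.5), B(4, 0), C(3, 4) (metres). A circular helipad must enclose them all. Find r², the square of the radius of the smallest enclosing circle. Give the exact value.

Side lengths²: AB² = 62.5, AC² = 102.5, BC² = 17.
Since AC² = 102.5 ≥ 62.5 + 17 = 79.5, the angle opposite AC is not acute, so the smallest enclosing circle has AC as diameter.
Centre = midpoint of AC = (0.25, -0.25), r² = 102.5/4 = 25.625.

25.625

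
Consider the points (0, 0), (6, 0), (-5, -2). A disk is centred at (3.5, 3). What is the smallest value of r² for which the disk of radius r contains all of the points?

97.25

The required radius is the distance from (3.5, 3) to the farthest point.
Squared distances: 21.25, 15.25, 97.25.
Maximum is 97.25, attained at (-5, -2).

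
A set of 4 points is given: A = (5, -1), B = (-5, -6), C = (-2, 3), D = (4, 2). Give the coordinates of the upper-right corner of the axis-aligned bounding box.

(5, 3)

x-range [-5, 5], y-range [-6, 3].
The upper-right corner is (5, 3).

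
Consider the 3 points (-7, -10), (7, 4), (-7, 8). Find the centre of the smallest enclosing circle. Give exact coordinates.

(-2, -1)

Call the three points A, B, C in the order given.
Side lengths²: AB² = 392, AC² = 324, BC² = 212.
Since AB² = 392 < 324 + 212 = 536, the triangle is acute, so the smallest enclosing circle is the circumcircle.
Circumcentre = (-2, -1), r² = 106.
Centre = (-2, -1).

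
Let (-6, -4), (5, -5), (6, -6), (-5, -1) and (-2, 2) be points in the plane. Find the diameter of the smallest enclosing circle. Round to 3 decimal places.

The minimum enclosing circle is determined by three boundary points: (-6, -4), (6, -6), (-2, 2).
Their circumcentre is (0.2, -3.8) with r² = 38.48.
The farthest remaining point (-5, -1) is at distance² 34.88 ≤ 38.48.
Diameter = 2r = 2√(38.48) ≈ 12.406.

12.406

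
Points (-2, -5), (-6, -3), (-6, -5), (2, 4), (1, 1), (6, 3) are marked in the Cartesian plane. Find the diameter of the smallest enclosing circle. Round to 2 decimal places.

14.42

The farthest pair is (-6, -5)–(6, 3) with squared distance 208. The circle on this segment as diameter has centre (0, -1) and r² = 208/4 = 52.
Check (-2, -5): distance² to centre = 20 ≤ 52, so it lies inside.
All remaining points lie in this disk, and no smaller disk contains both endpoints, so this is the minimum enclosing circle.
Diameter = 2r = 2√52 ≈ 14.42.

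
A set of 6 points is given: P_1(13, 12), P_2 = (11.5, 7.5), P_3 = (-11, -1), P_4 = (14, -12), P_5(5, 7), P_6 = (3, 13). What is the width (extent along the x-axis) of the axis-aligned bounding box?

max x = 14, min x = -11, so width = 25.

25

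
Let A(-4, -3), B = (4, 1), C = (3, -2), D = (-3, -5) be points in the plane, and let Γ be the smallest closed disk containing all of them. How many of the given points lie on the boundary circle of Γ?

The minimum enclosing circle of a finite set is fixed by two of the points (as a diameter) or three (as a circumcircle).
The farthest pair is B–D with squared distance 85. The circle on this segment as diameter has centre (0.5, -2) and r² = 85/4 = 21.25.
Check A: distance² to centre = 21.25 ≤ 21.25, so it lies inside.
All remaining points lie in this disk, and no smaller disk contains both endpoints, so this is the minimum enclosing circle.
The points at distance exactly r from the centre are A, B, D — 3 points.

3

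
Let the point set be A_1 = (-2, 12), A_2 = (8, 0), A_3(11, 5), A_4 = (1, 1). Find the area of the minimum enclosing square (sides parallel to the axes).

169

The bounding box has width 13 and height 12.
An axis-aligned square enclosing the set must have side ≥ max(width, height).
So the minimum side is max(13, 12) = 13.
Area = 13² = 169.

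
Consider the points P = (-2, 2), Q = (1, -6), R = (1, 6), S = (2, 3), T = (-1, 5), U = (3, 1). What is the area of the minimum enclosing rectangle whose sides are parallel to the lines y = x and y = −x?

78

In coordinates u = x + y, v = x − y the rectangle is axis-aligned; the map (x,y)→(u,v) scales areas by 2.
u-values: 0, -5, 7, 5, 4, 4; range = 7 − (-5) = 12.
v-values: -4, 7, -5, -1, -6, 2; range = 7 − (-6) = 13.
Area = (12 × 13) / 2 = 78.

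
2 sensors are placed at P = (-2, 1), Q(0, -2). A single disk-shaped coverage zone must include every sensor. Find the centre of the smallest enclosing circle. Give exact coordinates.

The smallest circle enclosing two points has them as diameter endpoints.
Centre = midpoint = (-1, -0.5); r² = |PQ|²/4 = 13/4 = 3.25.
Centre = (-1, -0.5).

(-1, -0.5)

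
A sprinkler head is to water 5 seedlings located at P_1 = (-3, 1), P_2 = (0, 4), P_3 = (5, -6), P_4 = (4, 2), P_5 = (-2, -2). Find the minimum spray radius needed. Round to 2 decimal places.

5.60

The minimum enclosing circle of a finite set is fixed by two of the points (as a diameter) or three (as a circumcircle).
The minimum enclosing circle is determined by three boundary points: P_1, P_2, P_3.
Their circumcentre is (13/6, -7/6) with r² = 565/18.
The farthest remaining point P_5 is at distance² 325/18 ≤ 565/18.
r = √(565/18) ≈ 5.60.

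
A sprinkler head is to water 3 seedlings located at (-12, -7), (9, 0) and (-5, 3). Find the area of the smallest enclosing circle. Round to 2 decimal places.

384.85

Call the three points A, B, C in the order given.
Side lengths²: AB² = 490, AC² = 149, BC² = 205.
Since AB² = 490 ≥ 205 + 149 = 354, the angle opposite AB is not acute, so the smallest enclosing circle has AB as diameter.
Centre = midpoint of AB = (-1.5, -3.5), r² = 490/4 = 122.5.
Area = π·r² = π·122.5 ≈ 384.85.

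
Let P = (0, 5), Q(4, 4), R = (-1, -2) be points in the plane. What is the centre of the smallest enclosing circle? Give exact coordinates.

(69/58, 73/58)

Side lengths²: PQ² = 17, PR² = 50, QR² = 61.
Since QR² = 61 < 50 + 17 = 67, the triangle is acute, so the smallest enclosing circle is the circumcircle.
Circumcentre = (69/58, 73/58), r² = 25925/1682.
Centre = (69/58, 73/58).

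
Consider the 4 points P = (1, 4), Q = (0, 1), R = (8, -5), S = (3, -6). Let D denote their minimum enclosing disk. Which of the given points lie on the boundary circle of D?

P, R, S

By Welzl's lemma the MEC is supported by two points (diametrically opposite) or three points (on a circumcircle).
The farthest pair is P–R with squared distance 130. The circle on this segment as diameter has centre (4.5, -0.5) and r² = 130/4 = 32.5.
Check Q: distance² to centre = 22.5 ≤ 32.5, so it lies inside.
All remaining points lie in this disk, and no smaller disk contains both endpoints, so this is the minimum enclosing circle.
The points at distance exactly r from the centre are P, R, S — 3 points.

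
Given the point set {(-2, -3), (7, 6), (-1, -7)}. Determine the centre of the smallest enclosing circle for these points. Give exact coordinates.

(3, -0.5)

Call the three points A, B, C in the order given.
Side lengths²: AB² = 162, AC² = 17, BC² = 233.
Since BC² = 233 ≥ 162 + 17 = 179, the angle opposite BC is not acute, so the smallest enclosing circle has BC as diameter.
Centre = midpoint of BC = (3, -0.5), r² = 233/4 = 58.25.
Centre = (3, -0.5).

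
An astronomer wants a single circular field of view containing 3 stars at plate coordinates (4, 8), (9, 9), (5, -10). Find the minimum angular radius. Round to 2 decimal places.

Call the three points A, B, C in the order given.
Side lengths²: AB² = 26, AC² = 325, BC² = 377.
Since BC² = 377 ≥ 325 + 26 = 351, the angle opposite BC is not acute, so the smallest enclosing circle has BC as diameter.
Centre = midpoint of BC = (7, -0.5), r² = 377/4 = 94.25.
r = √(94.25) ≈ 9.71.

9.71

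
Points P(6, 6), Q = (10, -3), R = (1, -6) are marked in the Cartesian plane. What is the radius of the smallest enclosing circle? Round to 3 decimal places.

Side lengths²: PQ² = 97, PR² = 169, QR² = 90.
Since PR² = 169 < 97 + 90 = 187, the triangle is acute, so the smallest enclosing circle is the circumcircle.
Circumcentre = (253/62, -15/62), r² = 81965/1922.
r = √(81965/1922) ≈ 6.530.

6.530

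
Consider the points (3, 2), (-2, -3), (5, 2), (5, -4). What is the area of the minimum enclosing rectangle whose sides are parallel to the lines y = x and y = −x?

48

In coordinates u = x + y, v = x − y the rectangle is axis-aligned; the map (x,y)→(u,v) scales areas by 2.
u-values: 5, -5, 7, 1; range = 7 − (-5) = 12.
v-values: 1, 1, 3, 9; range = 9 − 1 = 8.
Area = (12 × 8) / 2 = 48.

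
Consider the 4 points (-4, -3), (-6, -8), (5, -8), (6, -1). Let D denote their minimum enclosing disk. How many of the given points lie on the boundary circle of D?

2

The farthest pair is (-6, -8)–(6, -1) with squared distance 193. The circle on this segment as diameter has centre (0, -4.5) and r² = 193/4 = 48.25.
Check (-4, -3): distance² to centre = 18.25 ≤ 48.25, so it lies inside.
All remaining points lie in this disk, and no smaller disk contains both endpoints, so this is the minimum enclosing circle.
The points at distance exactly r from the centre are (-6, -8), (6, -1) — 2 points.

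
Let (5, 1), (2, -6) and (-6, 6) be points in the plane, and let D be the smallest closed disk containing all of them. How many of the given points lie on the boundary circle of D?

2

Call the three points A, B, C in the order given.
Side lengths²: AB² = 58, AC² = 146, BC² = 208.
Since BC² = 208 ≥ 146 + 58 = 204, the angle opposite BC is not acute, so the smallest enclosing circle has BC as diameter.
Centre = midpoint of BC = (-2, 0), r² = 208/4 = 52.
The points at distance exactly r from the centre are (2, -6), (-6, 6) — 2 points.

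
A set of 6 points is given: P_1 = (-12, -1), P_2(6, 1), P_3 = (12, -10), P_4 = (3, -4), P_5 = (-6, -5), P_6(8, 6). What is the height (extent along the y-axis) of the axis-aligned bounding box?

max y = 6, min y = -10, so height = 16.

16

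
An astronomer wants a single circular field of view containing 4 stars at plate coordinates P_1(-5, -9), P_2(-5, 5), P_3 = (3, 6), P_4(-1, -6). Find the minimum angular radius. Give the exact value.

The farthest pair is P_1–P_3 with squared distance 289. The circle on this segment as diameter has centre (-1, -1.5) and r² = 289/4 = 72.25.
Check P_2: distance² to centre = 58.25 ≤ 72.25, so it lies inside.
All remaining points lie in this disk, and no smaller disk contains both endpoints, so this is the minimum enclosing circle.
r = √(72.25) = 8.5.

8.5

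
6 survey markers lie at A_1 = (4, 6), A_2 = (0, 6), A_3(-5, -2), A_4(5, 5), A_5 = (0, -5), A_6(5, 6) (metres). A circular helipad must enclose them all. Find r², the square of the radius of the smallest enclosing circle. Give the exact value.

The minimum enclosing circle is determined by three boundary points: A_3, A_5, A_6.
Their circumcentre is (16/35, 10/7) with r² = 50881/1225.
The farthest remaining point A_1 is at distance² 40976/1225 ≤ 50881/1225.

50881/1225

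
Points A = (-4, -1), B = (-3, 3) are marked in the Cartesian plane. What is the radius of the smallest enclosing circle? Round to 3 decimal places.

2.062

The smallest circle enclosing two points has them as diameter endpoints.
Centre = midpoint = (-3.5, 1); r² = |AB|²/4 = 17/4 = 4.25.
r = √(4.25) ≈ 2.062.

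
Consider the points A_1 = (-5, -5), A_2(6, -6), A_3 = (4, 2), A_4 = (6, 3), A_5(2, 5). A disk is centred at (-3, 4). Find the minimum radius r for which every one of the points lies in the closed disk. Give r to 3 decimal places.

13.454

The required radius is the distance from (-3, 4) to the farthest point.
Squared distances: 85, 181, 53, 82, 26.
Maximum is 181, attained at A_2.
r = √181 ≈ 13.454.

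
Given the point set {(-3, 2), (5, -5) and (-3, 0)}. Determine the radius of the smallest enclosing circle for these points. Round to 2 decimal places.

5.32

Call the three points A, B, C in the order given.
Side lengths²: AB² = 113, AC² = 4, BC² = 89.
Since AB² = 113 ≥ 89 + 4 = 93, the angle opposite AB is not acute, so the smallest enclosing circle has AB as diameter.
Centre = midpoint of AB = (1, -1.5), r² = 113/4 = 28.25.
r = √(28.25) ≈ 5.32.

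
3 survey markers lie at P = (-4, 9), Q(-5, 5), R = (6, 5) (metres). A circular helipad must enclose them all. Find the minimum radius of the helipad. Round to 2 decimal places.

5.55

Side lengths²: PQ² = 17, PR² = 116, QR² = 121.
Since QR² = 121 < 116 + 17 = 133, the triangle is acute, so the smallest enclosing circle is the circumcircle.
Circumcentre = (0.5, 5.75), r² = 30.8125.
r = √(30.8125) ≈ 5.55.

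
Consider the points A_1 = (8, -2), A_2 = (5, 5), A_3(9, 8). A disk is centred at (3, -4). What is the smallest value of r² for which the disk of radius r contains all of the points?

The required radius is the distance from (3, -4) to the farthest point.
Squared distances: 29, 85, 180.
Maximum is 180, attained at A_3.

180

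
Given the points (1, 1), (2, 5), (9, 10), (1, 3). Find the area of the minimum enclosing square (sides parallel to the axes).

81

The bounding box has width 8 and height 9.
An axis-aligned square enclosing the set must have side ≥ max(width, height).
So the minimum side is max(8, 9) = 9.
Area = 9² = 81.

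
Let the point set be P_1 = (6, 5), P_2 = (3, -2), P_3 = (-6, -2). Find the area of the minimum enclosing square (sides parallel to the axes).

The bounding box has width 12 and height 7.
An axis-aligned square enclosing the set must have side ≥ max(width, height).
So the minimum side is max(12, 7) = 12.
Area = 12² = 144.

144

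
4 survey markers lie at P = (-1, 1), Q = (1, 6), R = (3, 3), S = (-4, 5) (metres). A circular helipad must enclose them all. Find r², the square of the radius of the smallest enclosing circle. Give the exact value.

13.25

The farthest pair is R–S with squared distance 53. The circle on this segment as diameter has centre (-0.5, 4) and r² = 53/4 = 13.25.
Check P: distance² to centre = 9.25 ≤ 13.25, so it lies inside.
All remaining points lie in this disk, and no smaller disk contains both endpoints, so this is the minimum enclosing circle.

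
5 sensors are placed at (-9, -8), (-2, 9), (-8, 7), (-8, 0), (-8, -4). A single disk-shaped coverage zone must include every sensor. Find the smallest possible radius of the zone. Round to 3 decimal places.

The minimum enclosing circle of a finite set is fixed by two of the points (as a diameter) or three (as a circumcircle).
The farthest pair is (-9, -8)–(-2, 9) with squared distance 338. The circle on this segment as diameter has centre (-5.5, 0.5) and r² = 338/4 = 84.5.
Check (-8, 7): distance² to centre = 48.5 ≤ 84.5, so it lies inside.
All remaining points lie in this disk, and no smaller disk contains both endpoints, so this is the minimum enclosing circle.
r = √(84.5) ≈ 9.192.

9.192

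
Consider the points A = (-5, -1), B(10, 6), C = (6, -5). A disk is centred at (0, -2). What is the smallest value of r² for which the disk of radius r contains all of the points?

164

The required radius is the distance from (0, -2) to the farthest point.
Squared distances: 26, 164, 45.
Maximum is 164, attained at B.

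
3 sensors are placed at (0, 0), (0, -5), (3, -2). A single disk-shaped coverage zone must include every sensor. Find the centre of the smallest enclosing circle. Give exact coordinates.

(0.5, -2.5)

Call the three points A, B, C in the order given.
Side lengths²: AB² = 25, AC² = 13, BC² = 18.
Since AB² = 25 < 18 + 13 = 31, the triangle is acute, so the smallest enclosing circle is the circumcircle.
Circumcentre = (0.5, -2.5), r² = 6.5.
Centre = (0.5, -2.5).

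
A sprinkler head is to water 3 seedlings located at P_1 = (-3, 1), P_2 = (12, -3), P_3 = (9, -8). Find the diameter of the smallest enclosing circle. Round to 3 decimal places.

15.607

Side lengths²: P_1P_2² = 241, P_1P_3² = 225, P_2P_3² = 34.
Since P_1P_2² = 241 < 225 + 34 = 259, the triangle is acute, so the smallest enclosing circle is the circumcircle.
Circumcentre = (249/58, -103/58), r² = 102425/1682.
Diameter = 2r = 2√(102425/1682) ≈ 15.607.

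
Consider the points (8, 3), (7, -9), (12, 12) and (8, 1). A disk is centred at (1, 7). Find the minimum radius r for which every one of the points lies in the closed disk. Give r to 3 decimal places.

17.088

The required radius is the distance from (1, 7) to the farthest point.
Squared distances: 65, 292, 146, 85.
Maximum is 292, attained at (7, -9).
r = √292 ≈ 17.088.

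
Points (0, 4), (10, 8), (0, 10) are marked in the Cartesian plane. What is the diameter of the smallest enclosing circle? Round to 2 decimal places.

Call the three points A, B, C in the order given.
Side lengths²: AB² = 116, AC² = 36, BC² = 104.
Since AB² = 116 < 104 + 36 = 140, the triangle is acute, so the smallest enclosing circle is the circumcircle.
Circumcentre = (4.6, 7), r² = 30.16.
Diameter = 2r = 2√(30.16) ≈ 10.98.

10.98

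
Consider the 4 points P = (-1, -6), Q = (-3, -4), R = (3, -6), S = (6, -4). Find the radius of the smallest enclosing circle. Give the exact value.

4.5

The minimum enclosing circle of a finite set is fixed by two of the points (as a diameter) or three (as a circumcircle).
The farthest pair is Q–S with squared distance 81. The circle on this segment as diameter has centre (1.5, -4) and r² = 81/4 = 20.25.
Check P: distance² to centre = 10.25 ≤ 20.25, so it lies inside.
All remaining points lie in this disk, and no smaller disk contains both endpoints, so this is the minimum enclosing circle.
r = √(20.25) = 4.5.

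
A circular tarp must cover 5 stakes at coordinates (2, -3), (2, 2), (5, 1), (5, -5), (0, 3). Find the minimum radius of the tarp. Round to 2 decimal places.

4.72

A smallest enclosing disk is always determined by at most three of the input points on its boundary.
The farthest pair is (5, -5)–(0, 3) with squared distance 89. The circle on this segment as diameter has centre (2.5, -1) and r² = 89/4 = 22.25.
Check (2, -3): distance² to centre = 4.25 ≤ 22.25, so it lies inside.
All remaining points lie in this disk, and no smaller disk contains both endpoints, so this is the minimum enclosing circle.
r = √(22.25) ≈ 4.72.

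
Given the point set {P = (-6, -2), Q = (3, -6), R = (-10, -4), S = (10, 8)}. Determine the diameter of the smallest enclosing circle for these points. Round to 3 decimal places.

The minimum enclosing circle of a finite set is fixed by two of the points (as a diameter) or three (as a circumcircle).
The farthest pair is R–S with squared distance 544. The circle on this segment as diameter has centre (0, 2) and r² = 544/4 = 136.
Check P: distance² to centre = 52 ≤ 136, so it lies inside.
All remaining points lie in this disk, and no smaller disk contains both endpoints, so this is the minimum enclosing circle.
Diameter = 2r = 2√136 ≈ 23.324.

23.324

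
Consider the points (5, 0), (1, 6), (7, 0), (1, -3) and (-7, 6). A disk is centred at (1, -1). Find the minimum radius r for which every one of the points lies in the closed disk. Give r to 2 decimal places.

10.63

The required radius is the distance from (1, -1) to the farthest point.
Squared distances: 17, 49, 37, 4, 113.
Maximum is 113, attained at (-7, 6).
r = √113 ≈ 10.63.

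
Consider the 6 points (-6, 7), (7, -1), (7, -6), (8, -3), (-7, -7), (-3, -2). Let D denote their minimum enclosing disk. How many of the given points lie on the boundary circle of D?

3

The minimum enclosing circle is determined by three boundary points: (-6, 7), (7, -6), (-7, -7).
Their circumcentre is (-13/30, -13/30) with r² = 38809/450.
The farthest remaining point (8, -3) is at distance² 34969/450 ≤ 38809/450.
The points at distance exactly r from the centre are (-6, 7), (7, -6), (-7, -7) — 3 points.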